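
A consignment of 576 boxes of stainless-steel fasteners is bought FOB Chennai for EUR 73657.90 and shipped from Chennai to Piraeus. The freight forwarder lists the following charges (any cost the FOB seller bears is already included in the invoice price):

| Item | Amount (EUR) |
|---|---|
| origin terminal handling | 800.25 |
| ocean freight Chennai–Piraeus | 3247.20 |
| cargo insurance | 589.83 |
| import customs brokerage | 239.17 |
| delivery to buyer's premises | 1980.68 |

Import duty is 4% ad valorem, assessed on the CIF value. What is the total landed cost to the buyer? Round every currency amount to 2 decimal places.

Total landed cost: EUR 82814.58

FOB: the seller bears costs until goods are on board at the origin port; the buyer bears freight, insurance and all costs thereafter.
Already in the invoice (seller's account under FOB): origin terminal — exclude.
CIF value = FOB price + freight + insurance = 73657.90 + 3247.20 + 589.83 = 77494.93
Import duty = 77494.93 × 4% = 3099.80
Buyer bears: freight 3247.20 + insurance 589.83 + brokerage 239.17 + delivery 1980.68 + duty 3099.80 = 9156.68
Landed cost = invoice 73657.90 + 9156.68 = 82814.58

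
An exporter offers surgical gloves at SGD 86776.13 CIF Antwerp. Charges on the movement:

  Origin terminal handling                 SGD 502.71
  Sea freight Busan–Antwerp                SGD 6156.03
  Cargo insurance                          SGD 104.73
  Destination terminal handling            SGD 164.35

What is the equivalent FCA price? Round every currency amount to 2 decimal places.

Not relevant to the conversion: destination terminal — on the buyer under both terms; not part of either seller's price.
From CIF to FCA, the seller no longer bears: origin terminal, freight, insurance.
FCA price = 86776.13 − 502.71 − 6156.03 − 104.73 = 80012.66

FCA price: SGD 80012.66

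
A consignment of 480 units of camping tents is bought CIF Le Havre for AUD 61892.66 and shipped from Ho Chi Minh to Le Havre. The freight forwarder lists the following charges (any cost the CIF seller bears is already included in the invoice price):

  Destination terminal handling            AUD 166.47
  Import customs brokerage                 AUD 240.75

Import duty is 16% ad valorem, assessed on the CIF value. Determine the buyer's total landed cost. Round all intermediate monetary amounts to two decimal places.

CIF: the seller pays costs through ocean freight and marine insurance to the destination port.
The CIF price already equals the CIF value: 61892.66
Import duty = 61892.66 × 16% = 9902.83
Buyer bears: destination terminal 166.47 + brokerage 240.75 + duty 9902.83 = 10310.05
Landed cost = invoice 61892.66 + 10310.05 = 72202.71

Total landed cost: AUD 72202.71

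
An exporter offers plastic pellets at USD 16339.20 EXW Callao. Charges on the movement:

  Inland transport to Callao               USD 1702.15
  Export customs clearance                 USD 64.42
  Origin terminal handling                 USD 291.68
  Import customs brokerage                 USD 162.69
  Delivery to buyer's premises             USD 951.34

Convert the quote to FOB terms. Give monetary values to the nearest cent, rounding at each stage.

Not relevant to the conversion: delivery, brokerage — on the buyer under both terms; not part of either seller's price.
From EXW to FOB, the seller additionally bears: inland to port, export clearance, origin terminal.
FOB price = 16339.20 + 1702.15 + 64.42 + 291.68 = 18397.45

FOB price: USD 18397.45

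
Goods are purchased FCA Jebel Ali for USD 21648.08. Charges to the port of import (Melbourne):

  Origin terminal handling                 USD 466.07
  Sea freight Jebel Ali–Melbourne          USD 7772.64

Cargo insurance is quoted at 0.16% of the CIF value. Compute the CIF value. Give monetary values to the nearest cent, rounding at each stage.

CIF value: USD 29934.69

Let C be the CIF value. C = FCA price + pre-shipment costs + freight + 0.16% × C
C − 0.16% × C = 21648.08 + 466.07 + 7772.64
0.9984 × C = 29886.79
C = 29886.79 / 0.9984 = 29934.69
Insurance premium = 0.16% × 29934.69 = 47.90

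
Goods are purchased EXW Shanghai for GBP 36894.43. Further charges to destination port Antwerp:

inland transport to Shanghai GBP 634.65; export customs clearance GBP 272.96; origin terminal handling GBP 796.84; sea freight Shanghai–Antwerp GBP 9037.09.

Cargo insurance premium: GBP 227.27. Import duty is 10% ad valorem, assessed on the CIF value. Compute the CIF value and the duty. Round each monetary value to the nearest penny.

CIF value: GBP 47863.24; import duty: GBP 4786.32

CIF = EXW price + pre-shipment costs + freight + insurance
CIF = 36894.43 + 634.65 + 272.96 + 796.84 + 9037.09 + 227.27 = 47863.24
Import duty = 47863.24 × 10% = 4786.32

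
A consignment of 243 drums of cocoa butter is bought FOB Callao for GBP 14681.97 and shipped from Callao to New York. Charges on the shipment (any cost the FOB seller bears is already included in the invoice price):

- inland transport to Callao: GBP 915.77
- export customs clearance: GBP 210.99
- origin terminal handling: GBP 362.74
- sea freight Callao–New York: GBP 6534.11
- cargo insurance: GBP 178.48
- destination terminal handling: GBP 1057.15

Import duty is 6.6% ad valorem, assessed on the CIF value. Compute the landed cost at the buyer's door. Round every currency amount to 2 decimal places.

Total landed cost: GBP 23863.75

FOB: the seller bears costs until goods are on board at the origin port; the buyer bears freight, insurance and all costs thereafter.
Already in the invoice (seller's account under FOB): inland to port, export clearance, origin terminal — exclude.
CIF value = FOB price + freight + insurance = 14681.97 + 6534.11 + 178.48 = 21394.56
Import duty = 21394.56 × 6.6% = 1412.04
Buyer bears: freight 6534.11 + insurance 178.48 + destination terminal 1057.15 + duty 1412.04 = 9181.78
Landed cost = invoice 14681.97 + 9181.78 = 23863.75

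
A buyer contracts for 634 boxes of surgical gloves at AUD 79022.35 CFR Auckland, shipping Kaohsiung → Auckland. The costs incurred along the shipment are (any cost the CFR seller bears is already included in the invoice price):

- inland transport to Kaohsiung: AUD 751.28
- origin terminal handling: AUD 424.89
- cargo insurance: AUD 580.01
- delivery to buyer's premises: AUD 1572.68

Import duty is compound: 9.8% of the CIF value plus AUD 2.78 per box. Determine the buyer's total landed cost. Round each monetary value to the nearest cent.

CFR: the seller pays costs through ocean freight to the destination port, but not insurance.
Already in the invoice (seller's account under CFR): inland to port, origin terminal — exclude.
CIF value = CFR price + insurance = 79022.35 + 580.01 = 79602.36
Ad valorem component: 79602.36 × 9.8% = 7801.03
Specific component: 634 × 2.78 = 1762.52
Import duty = 7801.03 + 1762.52 = 9563.55
Buyer bears: insurance 580.01 + delivery 1572.68 + duty 9563.55 = 11716.24
Landed cost = invoice 79022.35 + 11716.24 = 90738.59

Total landed cost: AUD 90738.59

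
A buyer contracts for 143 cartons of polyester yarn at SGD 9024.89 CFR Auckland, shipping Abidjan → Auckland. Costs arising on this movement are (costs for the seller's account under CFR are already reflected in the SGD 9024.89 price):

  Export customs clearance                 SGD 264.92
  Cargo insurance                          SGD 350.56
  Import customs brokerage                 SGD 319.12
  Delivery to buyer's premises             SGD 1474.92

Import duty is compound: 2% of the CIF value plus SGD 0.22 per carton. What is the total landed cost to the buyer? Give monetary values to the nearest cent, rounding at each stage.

CFR: the seller pays costs through ocean freight to the destination port, but not insurance.
Already in the invoice (seller's account under CFR): export clearance — exclude.
CIF value = CFR price + insurance = 9024.89 + 350.56 = 9375.45
Ad valorem component: 9375.45 × 2% = 187.51
Specific component: 143 × 0.22 = 31.46
Import duty = 187.51 + 31.46 = 218.97
Buyer bears: insurance 350.56 + brokerage 319.12 + delivery 1474.92 + duty 218.97 = 2363.57
Landed cost = invoice 9024.89 + 2363.57 = 11388.46

Total landed cost: SGD 11388.46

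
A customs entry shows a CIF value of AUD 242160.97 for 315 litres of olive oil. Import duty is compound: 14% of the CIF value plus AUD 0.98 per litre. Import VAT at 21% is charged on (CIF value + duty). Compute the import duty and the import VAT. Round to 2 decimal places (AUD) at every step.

Import duty: AUD 34211.24; import VAT: AUD 58038.16

Ad valorem component: 242160.97 × 14% = 33902.54
Specific component: 315 × 0.98 = 308.70
Import duty = 33902.54 + 308.70 = 34211.24
VAT base = CIF + duty = 242160.97 + 34211.24 = 276372.21
Import VAT = 276372.21 × 21% = 58038.16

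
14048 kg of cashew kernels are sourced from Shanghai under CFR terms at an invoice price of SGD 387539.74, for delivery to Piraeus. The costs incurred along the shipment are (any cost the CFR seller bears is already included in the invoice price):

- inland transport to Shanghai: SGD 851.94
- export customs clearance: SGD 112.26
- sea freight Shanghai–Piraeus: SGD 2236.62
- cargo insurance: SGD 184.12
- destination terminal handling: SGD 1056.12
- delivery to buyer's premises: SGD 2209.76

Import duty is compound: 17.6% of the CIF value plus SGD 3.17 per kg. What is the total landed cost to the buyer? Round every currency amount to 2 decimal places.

CFR: the seller pays costs through ocean freight to the destination port, but not insurance.
Already in the invoice (seller's account under CFR): inland to port, export clearance, freight — exclude.
CIF value = CFR price + insurance = 387539.74 + 184.12 = 387723.86
Ad valorem component: 387723.86 × 17.6% = 68239.40
Specific component: 14048 × 3.17 = 44532.16
Import duty = 68239.40 + 44532.16 = 112771.56
Buyer bears: insurance 184.12 + destination terminal 1056.12 + delivery 2209.76 + duty 112771.56 = 116221.56
Landed cost = invoice 387539.74 + 116221.56 = 503761.30

Total landed cost: SGD 503761.30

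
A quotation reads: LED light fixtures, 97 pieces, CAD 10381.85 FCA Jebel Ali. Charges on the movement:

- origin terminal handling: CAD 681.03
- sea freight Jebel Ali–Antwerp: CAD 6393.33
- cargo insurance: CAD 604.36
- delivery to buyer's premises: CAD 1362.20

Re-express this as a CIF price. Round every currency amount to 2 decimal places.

Not relevant to the conversion: delivery — on the buyer under both terms; not part of either seller's price.
From FCA to CIF, the seller additionally bears: origin terminal, freight, insurance.
CIF price = 10381.85 + 681.03 + 6393.33 + 604.36 = 18060.57

CIF price: CAD 18060.57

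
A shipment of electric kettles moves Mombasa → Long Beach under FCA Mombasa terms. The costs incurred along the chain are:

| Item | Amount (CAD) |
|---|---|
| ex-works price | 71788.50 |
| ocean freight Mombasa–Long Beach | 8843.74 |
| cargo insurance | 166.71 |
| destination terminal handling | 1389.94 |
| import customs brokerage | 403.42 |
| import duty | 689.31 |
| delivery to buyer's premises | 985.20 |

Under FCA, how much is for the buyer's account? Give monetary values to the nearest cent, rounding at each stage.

FCA: the seller delivers export-cleared goods to the carrier; the buyer bears costs from that point.
Seller's account: goods 71788.50 = 71788.50
Buyer's account: freight 8843.74 + insurance 166.71 + destination terminal 1389.94 + brokerage 403.42 + duty 689.31 + delivery 985.20 = 12478.32

Buyer's account: CAD 12478.32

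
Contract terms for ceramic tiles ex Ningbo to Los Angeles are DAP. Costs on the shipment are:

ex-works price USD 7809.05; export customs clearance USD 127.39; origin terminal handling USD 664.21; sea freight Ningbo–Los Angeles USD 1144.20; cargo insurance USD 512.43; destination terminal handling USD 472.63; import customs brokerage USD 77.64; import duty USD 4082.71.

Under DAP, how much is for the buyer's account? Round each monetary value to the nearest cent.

Buyer's account: USD 4160.35

DAP: the seller bears all costs to the named destination except import duty and clearance.
Seller's account: goods 7809.05 + export clearance 127.39 + origin terminal 664.21 + freight 1144.20 + insurance 512.43 + destination terminal 472.63 = 10729.91
Buyer's account: brokerage 77.64 + duty 4082.71 = 4160.35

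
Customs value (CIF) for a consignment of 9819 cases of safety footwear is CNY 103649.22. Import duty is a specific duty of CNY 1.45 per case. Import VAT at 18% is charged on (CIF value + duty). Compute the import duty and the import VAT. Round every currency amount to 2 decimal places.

Import duty: CNY 14237.55; import VAT: CNY 21219.62

Import duty = 9819 × 1.45 = 14237.55
VAT base = CIF + duty = 103649.22 + 14237.55 = 117886.77
Import VAT = 117886.77 × 18% = 21219.62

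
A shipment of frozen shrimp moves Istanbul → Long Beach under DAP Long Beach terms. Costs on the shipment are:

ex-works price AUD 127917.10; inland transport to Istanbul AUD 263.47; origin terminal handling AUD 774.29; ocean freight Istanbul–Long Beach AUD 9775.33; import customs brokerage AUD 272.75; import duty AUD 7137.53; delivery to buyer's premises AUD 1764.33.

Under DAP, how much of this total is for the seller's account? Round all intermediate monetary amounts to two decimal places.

Seller's account: AUD 140494.52

DAP: the seller bears all costs to the named destination except import duty and clearance.
Seller's account: goods 127917.10 + inland to port 263.47 + origin terminal 774.29 + freight 9775.33 + delivery 1764.33 = 140494.52
Buyer's account: brokerage 272.75 + duty 7137.53 = 7410.28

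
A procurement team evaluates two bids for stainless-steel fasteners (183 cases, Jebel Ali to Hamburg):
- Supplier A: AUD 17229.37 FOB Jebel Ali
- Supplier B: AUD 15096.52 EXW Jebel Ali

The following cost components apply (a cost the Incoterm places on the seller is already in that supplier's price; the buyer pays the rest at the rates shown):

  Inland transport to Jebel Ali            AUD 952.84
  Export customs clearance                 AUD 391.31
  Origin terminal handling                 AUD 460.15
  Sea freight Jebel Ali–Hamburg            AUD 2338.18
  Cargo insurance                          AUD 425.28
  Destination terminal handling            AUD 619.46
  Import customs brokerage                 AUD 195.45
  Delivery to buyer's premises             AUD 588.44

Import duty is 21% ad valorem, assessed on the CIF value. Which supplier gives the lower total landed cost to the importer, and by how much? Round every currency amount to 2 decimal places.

Supplier A (FOB):
CIF value = FOB price + freight + insurance = 17229.37 + 2338.18 + 425.28 = 19992.83
Import duty = 19992.83 × 21% = 4198.49
Buyer bears (A): 2338.18 + 425.28 + 619.46 + 195.45 + 588.44 = 4166.81
Landed cost (A) = invoice 17229.37 + 4166.81 + duty 4198.49 = 25594.67
Supplier B (EXW):
CIF value = EXW price + inland to port + export clearance + origin terminal + freight + insurance = 15096.52 + 952.84 + 391.31 + 460.15 + 2338.18 + 425.28 = 19664.28
Import duty = 19664.28 × 21% = 4129.50
Buyer bears (B): 952.84 + 391.31 + 460.15 + 2338.18 + 425.28 + 619.46 + 195.45 + 588.44 = 5971.11
Landed cost (B) = invoice 15096.52 + 5971.11 + duty 4129.50 = 25197.13
Difference = |25594.67 − 25197.13| = 397.54

Supplier B is cheaper by AUD 397.54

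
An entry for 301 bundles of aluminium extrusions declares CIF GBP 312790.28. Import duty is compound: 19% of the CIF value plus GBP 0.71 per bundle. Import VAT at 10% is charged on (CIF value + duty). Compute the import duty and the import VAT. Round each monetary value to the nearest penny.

Import duty: GBP 59643.86; import VAT: GBP 37243.41

Ad valorem component: 312790.28 × 19% = 59430.15
Specific component: 301 × 0.71 = 213.71
Import duty = 59430.15 + 213.71 = 59643.86
VAT base = CIF + duty = 312790.28 + 59643.86 = 372434.14
Import VAT = 372434.14 × 10% = 37243.41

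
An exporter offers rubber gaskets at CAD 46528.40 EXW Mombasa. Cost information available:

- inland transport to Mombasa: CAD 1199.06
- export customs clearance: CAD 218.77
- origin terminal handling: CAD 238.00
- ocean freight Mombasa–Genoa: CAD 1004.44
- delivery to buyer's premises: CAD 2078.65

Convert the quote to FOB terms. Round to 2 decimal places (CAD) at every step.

Not relevant to the conversion: freight, delivery — on the buyer under both terms; not part of either seller's price.
From EXW to FOB, the seller additionally bears: inland to port, export clearance, origin terminal.
FOB price = 46528.40 + 1199.06 + 218.77 + 238.00 = 48184.23

FOB price: CAD 48184.23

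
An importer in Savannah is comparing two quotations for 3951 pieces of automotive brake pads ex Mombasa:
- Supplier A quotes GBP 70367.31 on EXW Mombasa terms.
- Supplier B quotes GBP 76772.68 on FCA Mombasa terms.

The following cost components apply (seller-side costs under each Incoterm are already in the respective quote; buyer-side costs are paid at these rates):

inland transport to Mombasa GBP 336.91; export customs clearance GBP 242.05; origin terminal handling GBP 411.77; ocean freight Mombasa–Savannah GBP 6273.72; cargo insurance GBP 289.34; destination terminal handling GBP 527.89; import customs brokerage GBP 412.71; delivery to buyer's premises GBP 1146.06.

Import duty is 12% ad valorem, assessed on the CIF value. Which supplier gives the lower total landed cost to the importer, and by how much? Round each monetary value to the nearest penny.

Supplier A is cheaper by GBP 6525.58

Supplier A (EXW):
CIF value = EXW price + inland to port + export clearance + origin terminal + freight + insurance = 70367.31 + 336.91 + 242.05 + 411.77 + 6273.72 + 289.34 = 77921.10
Import duty = 77921.10 × 12% = 9350.53
Buyer bears (A): 336.91 + 242.05 + 411.77 + 6273.72 + 289.34 + 527.89 + 412.71 + 1146.06 = 9640.45
Landed cost (A) = invoice 70367.31 + 9640.45 + duty 9350.53 = 89358.29
Supplier B (FCA):
CIF value = FCA price + origin terminal + freight + insurance = 76772.68 + 411.77 + 6273.72 + 289.34 = 83747.51
Import duty = 83747.51 × 12% = 10049.70
Buyer bears (B): 411.77 + 6273.72 + 289.34 + 527.89 + 412.71 + 1146.06 = 9061.49
Landed cost (B) = invoice 76772.68 + 9061.49 + duty 10049.70 = 95883.87
Difference = |89358.29 − 95883.87| = 6525.58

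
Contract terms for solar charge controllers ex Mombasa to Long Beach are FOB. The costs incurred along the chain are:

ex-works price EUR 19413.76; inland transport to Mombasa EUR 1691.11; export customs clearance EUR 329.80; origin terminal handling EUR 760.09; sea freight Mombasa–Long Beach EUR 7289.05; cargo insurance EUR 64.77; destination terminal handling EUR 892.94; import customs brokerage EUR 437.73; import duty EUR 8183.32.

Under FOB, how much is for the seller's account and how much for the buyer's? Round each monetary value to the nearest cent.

FOB: the seller bears costs until goods are on board at the origin port; the buyer bears freight, insurance and all costs thereafter.
Seller's account: goods 19413.76 + inland to port 1691.11 + export clearance 329.80 + origin terminal 760.09 = 22194.76
Buyer's account: freight 7289.05 + insurance 64.77 + destination terminal 892.94 + brokerage 437.73 + duty 8183.32 = 16867.81

Seller: EUR 22194.76; buyer: EUR 16867.81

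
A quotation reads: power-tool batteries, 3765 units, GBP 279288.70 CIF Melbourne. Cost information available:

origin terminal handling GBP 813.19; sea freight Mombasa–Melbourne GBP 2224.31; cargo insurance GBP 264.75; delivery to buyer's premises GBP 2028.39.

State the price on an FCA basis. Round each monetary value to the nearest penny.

FCA price: GBP 275986.45

Not relevant to the conversion: delivery — on the buyer under both terms; not part of either seller's price.
From CIF to FCA, the seller no longer bears: origin terminal, freight, insurance.
FCA price = 279288.70 − 813.19 − 2224.31 − 264.75 = 275986.45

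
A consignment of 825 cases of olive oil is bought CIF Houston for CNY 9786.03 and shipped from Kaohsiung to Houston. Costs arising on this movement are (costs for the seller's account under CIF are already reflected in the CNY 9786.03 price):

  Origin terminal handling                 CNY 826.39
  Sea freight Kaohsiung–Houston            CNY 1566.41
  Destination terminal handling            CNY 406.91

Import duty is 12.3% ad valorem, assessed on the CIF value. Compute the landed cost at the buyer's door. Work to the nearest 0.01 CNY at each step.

CIF: the seller pays costs through ocean freight and marine insurance to the destination port.
Already in the invoice (seller's account under CIF): origin terminal, freight — exclude.
The CIF price already equals the CIF value: 9786.03
Import duty = 9786.03 × 12.3% = 1203.68
Buyer bears: destination terminal 406.91 + duty 1203.68 = 1610.59
Landed cost = invoice 9786.03 + 1610.59 = 11396.62

Total landed cost: CNY 11396.62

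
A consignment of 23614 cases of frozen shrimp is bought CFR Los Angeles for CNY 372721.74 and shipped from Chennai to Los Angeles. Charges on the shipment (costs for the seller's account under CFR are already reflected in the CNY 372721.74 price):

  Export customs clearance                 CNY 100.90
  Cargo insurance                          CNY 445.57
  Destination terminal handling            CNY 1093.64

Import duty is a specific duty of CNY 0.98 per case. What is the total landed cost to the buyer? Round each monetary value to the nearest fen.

Total landed cost: CNY 397402.67

CFR: the seller pays costs through ocean freight to the destination port, but not insurance.
Already in the invoice (seller's account under CFR): export clearance — exclude.
CIF value = CFR price + insurance = 372721.74 + 445.57 = 373167.31
Import duty = 23614 × 0.98 = 23141.72
Buyer bears: insurance 445.57 + destination terminal 1093.64 + duty 23141.72 = 24680.93
Landed cost = invoice 372721.74 + 24680.93 = 397402.67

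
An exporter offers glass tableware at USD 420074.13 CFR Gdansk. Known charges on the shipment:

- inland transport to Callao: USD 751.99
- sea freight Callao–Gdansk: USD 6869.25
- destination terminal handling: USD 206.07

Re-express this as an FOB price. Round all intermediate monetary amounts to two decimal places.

FOB price: USD 413204.88

Not relevant to the conversion: inland to port — on the seller under both CFR and FOB; already in the CFR price and stays in the FOB price. destination terminal — on the buyer under both terms; not part of either seller's price.
From CFR to FOB, the seller no longer bears: freight.
FOB price = 420074.13 − 6869.25 = 413204.88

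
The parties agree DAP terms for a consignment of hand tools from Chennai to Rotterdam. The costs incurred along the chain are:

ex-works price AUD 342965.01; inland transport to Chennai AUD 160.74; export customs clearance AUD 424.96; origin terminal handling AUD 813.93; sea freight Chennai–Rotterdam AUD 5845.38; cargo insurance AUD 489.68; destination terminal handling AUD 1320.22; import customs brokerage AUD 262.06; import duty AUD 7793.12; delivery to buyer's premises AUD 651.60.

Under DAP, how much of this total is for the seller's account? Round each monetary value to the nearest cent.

DAP: the seller bears all costs to the named destination except import duty and clearance.
Seller's account: goods 342965.01 + inland to port 160.74 + export clearance 424.96 + origin terminal 813.93 + freight 5845.38 + insurance 489.68 + destination terminal 1320.22 + delivery 651.60 = 352671.52
Buyer's account: brokerage 262.06 + duty 7793.12 = 8055.18

Seller's account: AUD 352671.52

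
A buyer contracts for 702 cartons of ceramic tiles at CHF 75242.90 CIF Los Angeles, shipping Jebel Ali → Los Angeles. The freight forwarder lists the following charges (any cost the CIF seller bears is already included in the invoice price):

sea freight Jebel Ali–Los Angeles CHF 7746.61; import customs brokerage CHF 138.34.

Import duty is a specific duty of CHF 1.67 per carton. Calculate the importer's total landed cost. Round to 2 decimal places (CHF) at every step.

CIF: the seller pays costs through ocean freight and marine insurance to the destination port.
Already in the invoice (seller's account under CIF): freight — exclude.
The CIF price already equals the CIF value: 75242.90
Import duty = 702 × 1.67 = 1172.34
Buyer bears: brokerage 138.34 + duty 1172.34 = 1310.68
Landed cost = invoice 75242.90 + 1310.68 = 76553.58

Total landed cost: CHF 76553.58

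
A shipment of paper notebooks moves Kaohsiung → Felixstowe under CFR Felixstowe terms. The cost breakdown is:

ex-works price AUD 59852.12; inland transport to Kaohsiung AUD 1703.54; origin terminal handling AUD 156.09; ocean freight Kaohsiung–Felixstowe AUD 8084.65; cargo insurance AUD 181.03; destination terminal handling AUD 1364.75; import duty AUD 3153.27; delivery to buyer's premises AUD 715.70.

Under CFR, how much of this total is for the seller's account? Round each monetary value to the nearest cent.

CFR: the seller pays costs through ocean freight to the destination port, but not insurance.
Seller's account: goods 59852.12 + inland to port 1703.54 + origin terminal 156.09 + freight 8084.65 = 69796.40
Buyer's account: insurance 181.03 + destination terminal 1364.75 + duty 3153.27 + delivery 715.70 = 5414.75

Seller's account: AUD 69796.40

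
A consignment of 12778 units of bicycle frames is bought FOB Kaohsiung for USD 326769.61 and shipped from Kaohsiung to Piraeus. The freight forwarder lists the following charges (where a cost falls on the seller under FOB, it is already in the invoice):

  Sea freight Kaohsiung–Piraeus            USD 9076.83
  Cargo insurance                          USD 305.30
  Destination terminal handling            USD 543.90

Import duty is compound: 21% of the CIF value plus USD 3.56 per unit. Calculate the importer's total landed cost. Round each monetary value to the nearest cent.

Total landed cost: USD 452777.19

FOB: the seller bears costs until goods are on board at the origin port; the buyer bears freight, insurance and all costs thereafter.
CIF value = FOB price + freight + insurance = 326769.61 + 9076.83 + 305.30 = 336151.74
Ad valorem component: 336151.74 × 21% = 70591.87
Specific component: 12778 × 3.56 = 45489.68
Import duty = 70591.87 + 45489.68 = 116081.55
Buyer bears: freight 9076.83 + insurance 305.30 + destination terminal 543.90 + duty 116081.55 = 126007.58
Landed cost = invoice 326769.61 + 126007.58 = 452777.19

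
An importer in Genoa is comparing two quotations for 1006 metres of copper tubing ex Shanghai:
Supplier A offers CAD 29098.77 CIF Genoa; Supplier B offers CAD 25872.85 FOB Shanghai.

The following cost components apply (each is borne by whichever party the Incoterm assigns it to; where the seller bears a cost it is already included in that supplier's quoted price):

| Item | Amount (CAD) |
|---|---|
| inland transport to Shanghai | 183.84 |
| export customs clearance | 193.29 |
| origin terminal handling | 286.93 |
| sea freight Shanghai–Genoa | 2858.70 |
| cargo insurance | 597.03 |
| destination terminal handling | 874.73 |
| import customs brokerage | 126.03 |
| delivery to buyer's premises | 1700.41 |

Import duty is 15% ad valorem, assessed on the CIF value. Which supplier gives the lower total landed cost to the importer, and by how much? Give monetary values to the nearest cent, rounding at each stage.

Supplier A is cheaper by CAD 264.28

Supplier A (CIF):
The CIF price already equals the CIF value: 29098.77
Import duty = 29098.77 × 15% = 4364.82
Buyer bears (A): 874.73 + 126.03 + 1700.41 = 2701.17
Landed cost (A) = invoice 29098.77 + 2701.17 + duty 4364.82 = 36164.76
Supplier B (FOB):
CIF value = FOB price + freight + insurance = 25872.85 + 2858.70 + 597.03 = 29328.58
Import duty = 29328.58 × 15% = 4399.29
Buyer bears (B): 2858.70 + 597.03 + 874.73 + 126.03 + 1700.41 = 6156.90
Landed cost (B) = invoice 25872.85 + 6156.90 + duty 4399.29 = 36429.04
Difference = |36164.76 − 36429.04| = 264.28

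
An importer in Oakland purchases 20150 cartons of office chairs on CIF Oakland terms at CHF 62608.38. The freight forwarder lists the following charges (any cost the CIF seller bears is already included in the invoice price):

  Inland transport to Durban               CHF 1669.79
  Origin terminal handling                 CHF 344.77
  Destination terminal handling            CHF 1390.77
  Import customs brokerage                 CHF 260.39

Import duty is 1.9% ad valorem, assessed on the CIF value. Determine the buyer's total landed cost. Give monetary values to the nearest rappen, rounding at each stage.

Total landed cost: CHF 65449.10

CIF: the seller pays costs through ocean freight and marine insurance to the destination port.
Already in the invoice (seller's account under CIF): inland to port, origin terminal — exclude.
The CIF price already equals the CIF value: 62608.38
Import duty = 62608.38 × 1.9% = 1189.56
Buyer bears: destination terminal 1390.77 + brokerage 260.39 + duty 1189.56 = 2840.72
Landed cost = invoice 62608.38 + 2840.72 = 65449.10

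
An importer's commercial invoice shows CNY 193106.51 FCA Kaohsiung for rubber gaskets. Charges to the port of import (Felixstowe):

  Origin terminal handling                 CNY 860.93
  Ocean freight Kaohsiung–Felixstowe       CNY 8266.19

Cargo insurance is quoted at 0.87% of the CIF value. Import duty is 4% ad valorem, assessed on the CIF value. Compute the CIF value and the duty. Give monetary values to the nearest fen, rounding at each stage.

Let C be the CIF value. C = FCA price + pre-shipment costs + freight + 0.87% × C
C − 0.87% × C = 193106.51 + 860.93 + 8266.19
0.9913 × C = 202233.63
C = 202233.63 / 0.9913 = 204008.50
Insurance premium = 0.87% × 204008.50 = 1774.87
Import duty = 204008.50 × 4% = 8160.34

CIF value: CNY 204008.50; import duty: CNY 8160.34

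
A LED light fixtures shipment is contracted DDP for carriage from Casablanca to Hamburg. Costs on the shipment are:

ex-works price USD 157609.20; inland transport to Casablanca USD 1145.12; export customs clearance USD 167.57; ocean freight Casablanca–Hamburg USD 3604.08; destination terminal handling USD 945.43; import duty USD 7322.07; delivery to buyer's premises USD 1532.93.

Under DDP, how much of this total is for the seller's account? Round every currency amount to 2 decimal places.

Seller's account: USD 172326.40

DDP: the seller bears all costs including import duty.
Seller's account: goods 157609.20 + inland to port 1145.12 + export clearance 167.57 + freight 3604.08 + destination terminal 945.43 + duty 7322.07 + delivery 1532.93 = 172326.40
Buyer's account: 0.00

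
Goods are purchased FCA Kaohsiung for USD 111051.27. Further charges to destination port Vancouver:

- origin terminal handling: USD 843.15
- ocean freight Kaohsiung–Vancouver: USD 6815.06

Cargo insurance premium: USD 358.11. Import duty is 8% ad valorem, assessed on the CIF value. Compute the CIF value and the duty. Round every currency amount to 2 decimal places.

CIF value: USD 119067.59; import duty: USD 9525.41

CIF = FCA price + pre-shipment costs + freight + insurance
CIF = 111051.27 + 843.15 + 6815.06 + 358.11 = 119067.59
Import duty = 119067.59 × 8% = 9525.41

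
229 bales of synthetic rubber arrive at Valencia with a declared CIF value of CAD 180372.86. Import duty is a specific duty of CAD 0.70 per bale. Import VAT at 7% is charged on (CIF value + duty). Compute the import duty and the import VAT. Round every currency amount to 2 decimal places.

Import duty: CAD 160.30; import VAT: CAD 12637.32

Import duty = 229 × 0.70 = 160.30
VAT base = CIF + duty = 180372.86 + 160.30 = 180533.16
Import VAT = 180533.16 × 7% = 12637.32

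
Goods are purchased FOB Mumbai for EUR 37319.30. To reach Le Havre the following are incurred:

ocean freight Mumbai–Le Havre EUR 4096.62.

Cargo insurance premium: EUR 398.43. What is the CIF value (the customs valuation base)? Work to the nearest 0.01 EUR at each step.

CIF = FOB price + freight + insurance
CIF = 37319.30 + 4096.62 + 398.43 = 41814.35

CIF value: EUR 41814.35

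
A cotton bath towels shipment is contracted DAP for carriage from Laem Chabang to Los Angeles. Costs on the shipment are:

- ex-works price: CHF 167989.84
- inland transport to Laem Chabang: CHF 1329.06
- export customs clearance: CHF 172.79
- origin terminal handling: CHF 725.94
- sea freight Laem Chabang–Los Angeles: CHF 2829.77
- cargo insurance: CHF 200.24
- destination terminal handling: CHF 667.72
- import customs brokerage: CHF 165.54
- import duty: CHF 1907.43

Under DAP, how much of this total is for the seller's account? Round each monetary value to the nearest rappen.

DAP: the seller bears all costs to the named destination except import duty and clearance.
Seller's account: goods 167989.84 + inland to port 1329.06 + export clearance 172.79 + origin terminal 725.94 + freight 2829.77 + insurance 200.24 + destination terminal 667.72 = 173915.36
Buyer's account: brokerage 165.54 + duty 1907.43 = 2072.97

Seller's account: CHF 173915.36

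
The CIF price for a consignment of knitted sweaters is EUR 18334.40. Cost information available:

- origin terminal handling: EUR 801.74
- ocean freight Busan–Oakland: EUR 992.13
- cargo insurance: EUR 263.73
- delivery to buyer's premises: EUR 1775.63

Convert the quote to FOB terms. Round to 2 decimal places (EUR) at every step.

FOB price: EUR 17078.54

Not relevant to the conversion: origin terminal — on the seller under both CIF and FOB; already in the CIF price and stays in the FOB price. delivery — on the buyer under both terms; not part of either seller's price.
From CIF to FOB, the seller no longer bears: freight, insurance.
FOB price = 18334.40 − 992.13 − 263.73 = 17078.54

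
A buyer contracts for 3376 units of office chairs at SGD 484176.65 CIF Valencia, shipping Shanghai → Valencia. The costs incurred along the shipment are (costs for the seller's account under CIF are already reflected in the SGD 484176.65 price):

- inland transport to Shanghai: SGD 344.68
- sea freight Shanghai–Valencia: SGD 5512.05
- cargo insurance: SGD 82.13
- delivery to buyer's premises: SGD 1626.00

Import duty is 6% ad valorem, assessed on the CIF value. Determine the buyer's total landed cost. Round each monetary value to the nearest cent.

Total landed cost: SGD 514853.25

CIF: the seller pays costs through ocean freight and marine insurance to the destination port.
Already in the invoice (seller's account under CIF): inland to port, freight, insurance — exclude.
The CIF price already equals the CIF value: 484176.65
Import duty = 484176.65 × 6% = 29050.60
Buyer bears: delivery 1626.00 + duty 29050.60 = 30676.60
Landed cost = invoice 484176.65 + 30676.60 = 514853.25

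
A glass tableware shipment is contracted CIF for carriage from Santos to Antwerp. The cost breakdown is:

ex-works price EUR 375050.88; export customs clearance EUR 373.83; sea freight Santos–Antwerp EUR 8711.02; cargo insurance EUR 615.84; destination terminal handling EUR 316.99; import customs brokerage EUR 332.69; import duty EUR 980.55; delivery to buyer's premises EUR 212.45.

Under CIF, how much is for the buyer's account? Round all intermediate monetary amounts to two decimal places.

Buyer's account: EUR 1842.68

CIF: the seller pays costs through ocean freight and marine insurance to the destination port.
Seller's account: goods 375050.88 + export clearance 373.83 + freight 8711.02 + insurance 615.84 = 384751.57
Buyer's account: destination terminal 316.99 + brokerage 332.69 + duty 980.55 + delivery 212.45 = 1842.68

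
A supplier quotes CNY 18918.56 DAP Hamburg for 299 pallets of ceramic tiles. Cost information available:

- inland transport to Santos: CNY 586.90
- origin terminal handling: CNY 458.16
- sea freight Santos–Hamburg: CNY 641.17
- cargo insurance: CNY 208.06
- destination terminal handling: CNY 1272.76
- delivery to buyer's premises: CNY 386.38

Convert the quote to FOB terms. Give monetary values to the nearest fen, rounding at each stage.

Not relevant to the conversion: inland to port, origin terminal — on the seller under both DAP and FOB; already in the DAP price and stays in the FOB price.
From DAP to FOB, the seller no longer bears: freight, insurance, destination terminal, delivery.
FOB price = 18918.56 − 641.17 − 208.06 − 1272.76 − 386.38 = 16410.19

FOB price: CNY 16410.19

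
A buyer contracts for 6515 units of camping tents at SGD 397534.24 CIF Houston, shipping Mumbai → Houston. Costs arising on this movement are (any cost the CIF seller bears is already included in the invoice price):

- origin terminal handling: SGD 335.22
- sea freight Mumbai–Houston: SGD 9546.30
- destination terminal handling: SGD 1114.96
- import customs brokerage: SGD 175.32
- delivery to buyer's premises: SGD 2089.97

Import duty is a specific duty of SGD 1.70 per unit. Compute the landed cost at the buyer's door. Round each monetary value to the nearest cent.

CIF: the seller pays costs through ocean freight and marine insurance to the destination port.
Already in the invoice (seller's account under CIF): origin terminal, freight — exclude.
The CIF price already equals the CIF value: 397534.24
Import duty = 6515 × 1.70 = 11075.50
Buyer bears: destination terminal 1114.96 + brokerage 175.32 + delivery 2089.97 + duty 11075.50 = 14455.75
Landed cost = invoice 397534.24 + 14455.75 = 411989.99

Total landed cost: SGD 411989.99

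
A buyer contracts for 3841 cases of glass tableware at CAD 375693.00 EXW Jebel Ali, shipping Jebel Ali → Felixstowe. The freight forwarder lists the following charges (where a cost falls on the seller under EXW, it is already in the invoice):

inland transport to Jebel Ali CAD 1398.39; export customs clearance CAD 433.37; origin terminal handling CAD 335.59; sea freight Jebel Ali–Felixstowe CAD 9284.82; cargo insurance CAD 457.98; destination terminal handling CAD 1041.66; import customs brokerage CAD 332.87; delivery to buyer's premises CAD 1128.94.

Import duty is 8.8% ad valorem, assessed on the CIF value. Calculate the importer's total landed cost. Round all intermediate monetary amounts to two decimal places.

Total landed cost: CAD 424215.70

EXW: the seller makes goods available at their premises; the buyer bears all onward costs.
CIF value = EXW price + inland to port + export clearance + origin terminal + freight + insurance = 375693.00 + 1398.39 + 433.37 + 335.59 + 9284.82 + 457.98 = 387603.15
Import duty = 387603.15 × 8.8% = 34109.08
Buyer bears: inland to port 1398.39 + export clearance 433.37 + origin terminal 335.59 + freight 9284.82 + insurance 457.98 + destination terminal 1041.66 + brokerage 332.87 + delivery 1128.94 + duty 34109.08 = 48522.70
Landed cost = invoice 375693.00 + 48522.70 = 424215.70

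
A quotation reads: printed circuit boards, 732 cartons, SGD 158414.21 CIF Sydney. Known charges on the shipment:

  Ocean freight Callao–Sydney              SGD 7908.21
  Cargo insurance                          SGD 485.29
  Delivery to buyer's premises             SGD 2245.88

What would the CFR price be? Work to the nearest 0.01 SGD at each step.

CFR price: SGD 157928.92

Not relevant to the conversion: freight — on the seller under both CIF and CFR; already in the CIF price and stays in the CFR price. delivery — on the buyer under both terms; not part of either seller's price.
From CIF to CFR, the seller no longer bears: insurance.
CFR price = 158414.21 − 485.29 = 157928.92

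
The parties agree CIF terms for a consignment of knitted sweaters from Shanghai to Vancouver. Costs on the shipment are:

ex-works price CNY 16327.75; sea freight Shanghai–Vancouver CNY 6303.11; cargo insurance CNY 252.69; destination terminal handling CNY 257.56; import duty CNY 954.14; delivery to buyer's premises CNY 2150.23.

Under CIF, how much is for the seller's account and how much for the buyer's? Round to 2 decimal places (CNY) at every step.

CIF: the seller pays costs through ocean freight and marine insurance to the destination port.
Seller's account: goods 16327.75 + freight 6303.11 + insurance 252.69 = 22883.55
Buyer's account: destination terminal 257.56 + duty 954.14 + delivery 2150.23 = 3361.93

Seller: CNY 22883.55; buyer: CNY 3361.93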